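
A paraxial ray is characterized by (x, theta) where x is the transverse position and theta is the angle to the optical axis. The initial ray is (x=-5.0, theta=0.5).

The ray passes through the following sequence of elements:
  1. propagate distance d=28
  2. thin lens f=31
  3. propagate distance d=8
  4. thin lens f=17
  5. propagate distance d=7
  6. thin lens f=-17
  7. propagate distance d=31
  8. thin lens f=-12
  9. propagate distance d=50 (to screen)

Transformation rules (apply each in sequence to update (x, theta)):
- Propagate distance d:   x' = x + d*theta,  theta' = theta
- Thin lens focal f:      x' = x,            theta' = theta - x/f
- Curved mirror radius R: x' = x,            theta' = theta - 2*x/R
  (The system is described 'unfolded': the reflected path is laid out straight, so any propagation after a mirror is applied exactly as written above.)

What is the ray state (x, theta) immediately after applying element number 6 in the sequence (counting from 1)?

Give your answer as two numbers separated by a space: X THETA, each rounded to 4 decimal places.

Answer: 7.7486 0.0374

Derivation:
Initial: x=-5.0000 theta=0.5000
After 1 (propagate distance d=28): x=9.0000 theta=0.5000
After 2 (thin lens f=31): x=9.0000 theta=13/62 (≈0.2097)
After 3 (propagate distance d=8): x=331/31 (≈10.6774) theta=13/62 (≈0.2097)
After 4 (thin lens f=17): x=331/31 (≈10.6774) theta=-441/1054 (≈-0.4184)
After 5 (propagate distance d=7): x=8167/1054 (≈7.7486) theta=-441/1054 (≈-0.4184)
After 6 (thin lens f=-17): x=8167/1054 (≈7.7486) theta=335/8959 (≈0.0374)
Rounded to 4 decimal places: x = 7.7486, theta = 0.0374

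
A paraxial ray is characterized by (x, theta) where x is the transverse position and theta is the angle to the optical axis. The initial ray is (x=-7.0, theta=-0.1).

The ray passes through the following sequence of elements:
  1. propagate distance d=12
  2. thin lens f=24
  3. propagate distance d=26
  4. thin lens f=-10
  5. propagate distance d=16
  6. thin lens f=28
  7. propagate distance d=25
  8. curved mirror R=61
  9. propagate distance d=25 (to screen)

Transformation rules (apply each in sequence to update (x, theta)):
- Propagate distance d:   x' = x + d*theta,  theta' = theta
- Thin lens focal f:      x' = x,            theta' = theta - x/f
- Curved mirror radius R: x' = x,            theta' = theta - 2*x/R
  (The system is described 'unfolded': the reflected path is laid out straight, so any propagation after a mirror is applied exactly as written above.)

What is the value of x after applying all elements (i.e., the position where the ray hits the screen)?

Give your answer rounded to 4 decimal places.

Answer: 2.4509

Derivation:
Initial: x=-7.0000 theta=-0.1000
After 1 (propagate distance d=12): x=-8.2000 theta=-0.1000
After 2 (thin lens f=24): x=-8.2000 theta=29/120 (≈0.2417)
After 3 (propagate distance d=26): x=-23/12 (≈-1.9167) theta=29/120 (≈0.2417)
After 4 (thin lens f=-10): x=-23/12 (≈-1.9167) theta=0.0500
After 5 (propagate distance d=16): x=-67/60 (≈-1.1167) theta=0.0500
After 6 (thin lens f=28): x=-67/60 (≈-1.1167) theta=151/1680 (≈0.0899)
After 7 (propagate distance d=25): x=633/560 (≈1.1304) theta=151/1680 (≈0.0899)
After 8 (curved mirror R=61): x=633/560 (≈1.1304) theta=5413/102480 (≈0.0528)
After 9 (propagate distance d=25 (to screen)): x=62791/25620 (≈2.4509) theta=5413/102480 (≈0.0528)
Rounded to 4 decimal places: x = 2.4509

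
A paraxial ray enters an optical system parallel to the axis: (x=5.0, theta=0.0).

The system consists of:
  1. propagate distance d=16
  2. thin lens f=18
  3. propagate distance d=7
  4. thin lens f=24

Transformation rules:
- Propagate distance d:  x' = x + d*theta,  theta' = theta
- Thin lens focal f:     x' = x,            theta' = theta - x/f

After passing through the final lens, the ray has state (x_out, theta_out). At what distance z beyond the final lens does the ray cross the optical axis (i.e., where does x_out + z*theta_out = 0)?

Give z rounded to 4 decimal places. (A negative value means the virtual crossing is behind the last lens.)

Answer: 7.5429

Derivation:
Initial: x=5.0000 theta=0.0000
After 1 (propagate distance d=16): x=5.0000 theta=0.0000
After 2 (thin lens f=18): x=5.0000 theta=-5/18 (≈-0.2778)
After 3 (propagate distance d=7): x=55/18 (≈3.0556) theta=-5/18 (≈-0.2778)
After 4 (thin lens f=24): x=55/18 (≈3.0556) theta=-175/432 (≈-0.4051)
z_focus = -x_out/theta_out = -(55/18)/(-175/432) = 264/35 ≈ 7.5429
Rounded to 4 decimal places: z = 7.5429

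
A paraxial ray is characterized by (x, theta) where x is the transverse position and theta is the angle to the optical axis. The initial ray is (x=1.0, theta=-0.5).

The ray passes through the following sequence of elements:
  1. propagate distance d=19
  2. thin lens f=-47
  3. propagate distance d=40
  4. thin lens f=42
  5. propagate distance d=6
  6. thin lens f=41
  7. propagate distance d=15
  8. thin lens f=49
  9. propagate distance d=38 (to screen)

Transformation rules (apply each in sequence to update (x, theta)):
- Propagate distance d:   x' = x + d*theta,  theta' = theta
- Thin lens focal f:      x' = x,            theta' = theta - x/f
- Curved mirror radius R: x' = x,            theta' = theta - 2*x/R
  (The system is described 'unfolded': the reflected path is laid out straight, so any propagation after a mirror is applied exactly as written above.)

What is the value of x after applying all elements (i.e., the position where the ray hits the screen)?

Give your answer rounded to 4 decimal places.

Initial: x=1.0000 theta=-0.5000
After 1 (propagate distance d=19): x=-8.5000 theta=-0.5000
After 2 (thin lens f=-47): x=-8.5000 theta=-32/47 (≈-0.6809)
After 3 (propagate distance d=40): x=-3359/94 (≈-35.7340) theta=-32/47 (≈-0.6809)
After 4 (thin lens f=42): x=-3359/94 (≈-35.7340) theta=671/3948 (≈0.1700)
After 5 (propagate distance d=6): x=-243/7 (≈-34.7143) theta=671/3948 (≈0.1700)
After 6 (thin lens f=41): x=-243/7 (≈-34.7143) theta=23509/23124 (≈1.0166)
After 7 (propagate distance d=15): x=-1050229/53956 (≈-19.4645) theta=23509/23124 (≈1.0166)
After 8 (thin lens f=49): x=-1050229/53956 (≈-19.4645) theta=5607137/3965766 (≈1.4139)
After 9 (propagate distance d=38 (to screen)): x=271758749/7931532 (≈34.2631) theta=5607137/3965766 (≈1.4139)
Rounded to 4 decimal places: x = 34.2631

Answer: 34.2631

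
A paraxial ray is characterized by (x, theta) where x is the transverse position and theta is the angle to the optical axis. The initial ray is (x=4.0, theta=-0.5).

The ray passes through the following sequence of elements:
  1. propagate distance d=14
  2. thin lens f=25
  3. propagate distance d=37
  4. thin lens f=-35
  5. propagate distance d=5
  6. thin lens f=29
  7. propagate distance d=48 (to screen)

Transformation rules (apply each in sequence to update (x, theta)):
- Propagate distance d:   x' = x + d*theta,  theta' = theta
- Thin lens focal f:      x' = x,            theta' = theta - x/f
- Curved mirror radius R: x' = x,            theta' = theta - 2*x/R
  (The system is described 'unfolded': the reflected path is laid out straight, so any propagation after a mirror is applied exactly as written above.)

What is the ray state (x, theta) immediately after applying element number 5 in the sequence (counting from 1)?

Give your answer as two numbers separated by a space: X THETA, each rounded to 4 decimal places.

Answer: -21.3971 -0.8674

Derivation:
Initial: x=4.0000 theta=-0.5000
After 1 (propagate distance d=14): x=-3.0000 theta=-0.5000
After 2 (thin lens f=25): x=-3.0000 theta=-0.3800
After 3 (propagate distance d=37): x=-17.0600 theta=-0.3800
After 4 (thin lens f=-35): x=-17.0600 theta=-759/875 (≈-0.8674)
After 5 (propagate distance d=5): x=-7489/350 (≈-21.3971) theta=-759/875 (≈-0.8674)
Rounded to 4 decimal places: x = -21.3971, theta = -0.8674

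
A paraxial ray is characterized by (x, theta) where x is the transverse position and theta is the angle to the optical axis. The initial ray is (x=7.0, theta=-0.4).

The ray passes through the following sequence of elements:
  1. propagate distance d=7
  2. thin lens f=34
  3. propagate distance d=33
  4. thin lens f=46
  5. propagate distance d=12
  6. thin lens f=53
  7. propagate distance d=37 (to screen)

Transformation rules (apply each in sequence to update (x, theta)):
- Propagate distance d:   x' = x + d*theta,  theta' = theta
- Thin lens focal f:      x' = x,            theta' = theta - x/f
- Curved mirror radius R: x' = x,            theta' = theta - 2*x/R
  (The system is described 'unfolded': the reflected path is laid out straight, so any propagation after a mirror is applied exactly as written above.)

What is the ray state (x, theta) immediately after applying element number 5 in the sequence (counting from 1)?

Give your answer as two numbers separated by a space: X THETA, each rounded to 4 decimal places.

Initial: x=7.0000 theta=-0.4000
After 1 (propagate distance d=7): x=4.2000 theta=-0.4000
After 2 (thin lens f=34): x=4.2000 theta=-89/170 (≈-0.5235)
After 3 (propagate distance d=33): x=-2223/170 (≈-13.0765) theta=-89/170 (≈-0.5235)
After 4 (thin lens f=46): x=-2223/170 (≈-13.0765) theta=-1871/7820 (≈-0.2393)
After 5 (propagate distance d=12): x=-12471/782 (≈-15.9476) theta=-1871/7820 (≈-0.2393)
Rounded to 4 decimal places: x = -15.9476, theta = -0.2393

Answer: -15.9476 -0.2393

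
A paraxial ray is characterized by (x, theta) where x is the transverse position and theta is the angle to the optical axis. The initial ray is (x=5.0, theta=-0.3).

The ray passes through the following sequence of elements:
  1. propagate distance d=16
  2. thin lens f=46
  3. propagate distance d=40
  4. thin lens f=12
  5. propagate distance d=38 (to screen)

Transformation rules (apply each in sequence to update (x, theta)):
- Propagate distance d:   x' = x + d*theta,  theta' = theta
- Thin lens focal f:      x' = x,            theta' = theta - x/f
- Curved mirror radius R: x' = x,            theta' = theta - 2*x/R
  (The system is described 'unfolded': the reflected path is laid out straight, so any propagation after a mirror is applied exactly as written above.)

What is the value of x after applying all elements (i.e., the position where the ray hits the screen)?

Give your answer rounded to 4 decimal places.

Answer: 14.3783

Derivation:
Initial: x=5.0000 theta=-0.3000
After 1 (propagate distance d=16): x=0.2000 theta=-0.3000
After 2 (thin lens f=46): x=0.2000 theta=-7/23 (≈-0.3043)
After 3 (propagate distance d=40): x=-1377/115 (≈-11.9739) theta=-7/23 (≈-0.3043)
After 4 (thin lens f=12): x=-1377/115 (≈-11.9739) theta=319/460 (≈0.6935)
After 5 (propagate distance d=38 (to screen)): x=3307/230 (≈14.3783) theta=319/460 (≈0.6935)
Rounded to 4 decimal places: x = 14.3783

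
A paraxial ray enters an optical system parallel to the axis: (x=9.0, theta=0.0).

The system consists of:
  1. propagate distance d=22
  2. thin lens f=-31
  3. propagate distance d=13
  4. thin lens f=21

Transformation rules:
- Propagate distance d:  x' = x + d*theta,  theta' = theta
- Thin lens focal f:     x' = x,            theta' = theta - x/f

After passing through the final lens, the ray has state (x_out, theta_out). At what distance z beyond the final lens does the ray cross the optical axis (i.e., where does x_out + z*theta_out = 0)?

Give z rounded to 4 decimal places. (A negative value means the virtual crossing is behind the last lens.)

Answer: 40.1739

Derivation:
Initial: x=9.0000 theta=0.0000
After 1 (propagate distance d=22): x=9.0000 theta=0.0000
After 2 (thin lens f=-31): x=9.0000 theta=9/31 (≈0.2903)
After 3 (propagate distance d=13): x=396/31 (≈12.7742) theta=9/31 (≈0.2903)
After 4 (thin lens f=21): x=396/31 (≈12.7742) theta=-69/217 (≈-0.3180)
z_focus = -x_out/theta_out = -(396/31)/(-69/217) = 924/23 ≈ 40.1739
Rounded to 4 decimal places: z = 40.1739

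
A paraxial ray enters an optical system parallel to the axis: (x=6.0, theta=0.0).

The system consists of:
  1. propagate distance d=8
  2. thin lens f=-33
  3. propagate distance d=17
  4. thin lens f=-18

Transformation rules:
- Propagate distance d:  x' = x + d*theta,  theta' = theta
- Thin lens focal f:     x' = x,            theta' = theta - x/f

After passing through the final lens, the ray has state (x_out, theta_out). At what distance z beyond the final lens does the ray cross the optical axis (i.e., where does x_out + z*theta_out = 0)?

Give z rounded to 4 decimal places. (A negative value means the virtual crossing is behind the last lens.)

Initial: x=6.0000 theta=0.0000
After 1 (propagate distance d=8): x=6.0000 theta=0.0000
After 2 (thin lens f=-33): x=6.0000 theta=2/11 (≈0.1818)
After 3 (propagate distance d=17): x=100/11 (≈9.0909) theta=2/11 (≈0.1818)
After 4 (thin lens f=-18): x=100/11 (≈9.0909) theta=68/99 (≈0.6869)
z_focus = -x_out/theta_out = -(100/11)/(68/99) = -225/17 ≈ -13.2353
Rounded to 4 decimal places: z = -13.2353

Answer: -13.2353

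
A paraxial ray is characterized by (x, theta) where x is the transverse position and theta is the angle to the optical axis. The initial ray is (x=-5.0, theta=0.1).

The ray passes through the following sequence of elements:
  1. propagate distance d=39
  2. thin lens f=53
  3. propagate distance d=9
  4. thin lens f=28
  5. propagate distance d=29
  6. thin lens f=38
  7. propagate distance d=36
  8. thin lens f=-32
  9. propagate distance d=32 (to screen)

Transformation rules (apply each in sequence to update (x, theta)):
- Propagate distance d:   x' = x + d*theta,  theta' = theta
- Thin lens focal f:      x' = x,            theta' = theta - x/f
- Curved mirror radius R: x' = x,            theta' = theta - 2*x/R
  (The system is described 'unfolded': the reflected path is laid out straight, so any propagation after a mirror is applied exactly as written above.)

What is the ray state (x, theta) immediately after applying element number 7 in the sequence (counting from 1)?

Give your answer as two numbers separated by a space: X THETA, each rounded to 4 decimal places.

Answer: 4.5485 0.0291

Derivation:
Initial: x=-5.0000 theta=0.1000
After 1 (propagate distance d=39): x=-1.1000 theta=0.1000
After 2 (thin lens f=53): x=-1.1000 theta=32/265 (≈0.1208)
After 3 (propagate distance d=9): x=-7/530 (≈-0.0132) theta=32/265 (≈0.1208)
After 4 (thin lens f=28): x=-7/530 (≈-0.0132) theta=257/2120 (≈0.1212)
After 5 (propagate distance d=29): x=1485/424 (≈3.5024) theta=257/2120 (≈0.1212)
After 6 (thin lens f=38): x=1485/424 (≈3.5024) theta=2341/80560 (≈0.0291)
After 7 (propagate distance d=36): x=183213/40280 (≈4.5485) theta=2341/80560 (≈0.0291)
Rounded to 4 decimal places: x = 4.5485, theta = 0.0291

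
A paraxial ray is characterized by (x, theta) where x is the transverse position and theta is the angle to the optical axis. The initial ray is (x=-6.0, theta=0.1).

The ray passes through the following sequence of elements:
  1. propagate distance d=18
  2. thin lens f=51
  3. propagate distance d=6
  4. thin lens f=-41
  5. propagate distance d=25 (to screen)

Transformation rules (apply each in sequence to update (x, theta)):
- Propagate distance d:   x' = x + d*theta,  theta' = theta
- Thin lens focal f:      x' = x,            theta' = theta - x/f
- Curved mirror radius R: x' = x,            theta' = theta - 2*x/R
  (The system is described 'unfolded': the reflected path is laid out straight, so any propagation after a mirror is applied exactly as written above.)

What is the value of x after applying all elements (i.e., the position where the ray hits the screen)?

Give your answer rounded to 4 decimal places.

Initial: x=-6.0000 theta=0.1000
After 1 (propagate distance d=18): x=-4.2000 theta=0.1000
After 2 (thin lens f=51): x=-4.2000 theta=31/170 (≈0.1824)
After 3 (propagate distance d=6): x=-264/85 (≈-3.1059) theta=31/170 (≈0.1824)
After 4 (thin lens f=-41): x=-264/85 (≈-3.1059) theta=743/6970 (≈0.1066)
After 5 (propagate distance d=25 (to screen)): x=-3073/6970 (≈-0.4409) theta=743/6970 (≈0.1066)
Rounded to 4 decimal places: x = -0.4409

Answer: -0.4409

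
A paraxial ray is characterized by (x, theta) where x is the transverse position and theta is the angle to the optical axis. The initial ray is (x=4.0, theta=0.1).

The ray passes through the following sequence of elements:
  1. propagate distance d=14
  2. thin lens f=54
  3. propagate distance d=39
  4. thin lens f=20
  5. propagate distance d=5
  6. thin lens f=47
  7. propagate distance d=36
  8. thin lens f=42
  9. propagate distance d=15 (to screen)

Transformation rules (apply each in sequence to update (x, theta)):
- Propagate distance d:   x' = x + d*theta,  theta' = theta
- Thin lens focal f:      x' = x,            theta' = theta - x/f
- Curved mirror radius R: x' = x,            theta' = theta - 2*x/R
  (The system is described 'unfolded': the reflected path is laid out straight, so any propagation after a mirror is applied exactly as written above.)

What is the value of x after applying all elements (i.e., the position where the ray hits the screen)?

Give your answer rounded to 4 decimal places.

Initial: x=4.0000 theta=0.1000
After 1 (propagate distance d=14): x=5.4000 theta=0.1000
After 2 (thin lens f=54): x=5.4000 theta=0.0000
After 3 (propagate distance d=39): x=5.4000 theta=0.0000
After 4 (thin lens f=20): x=5.4000 theta=-0.2700
After 5 (propagate distance d=5): x=4.0500 theta=-0.2700
After 6 (thin lens f=47): x=4.0500 theta=-837/2350 (≈-0.3562)
After 7 (propagate distance d=36): x=-41229/4700 (≈-8.7721) theta=-837/2350 (≈-0.3562)
After 8 (thin lens f=42): x=-41229/4700 (≈-8.7721) theta=-9693/65800 (≈-0.1473)
After 9 (propagate distance d=15 (to screen)): x=-722601/65800 (≈-10.9818) theta=-9693/65800 (≈-0.1473)
Rounded to 4 decimal places: x = -10.9818

Answer: -10.9818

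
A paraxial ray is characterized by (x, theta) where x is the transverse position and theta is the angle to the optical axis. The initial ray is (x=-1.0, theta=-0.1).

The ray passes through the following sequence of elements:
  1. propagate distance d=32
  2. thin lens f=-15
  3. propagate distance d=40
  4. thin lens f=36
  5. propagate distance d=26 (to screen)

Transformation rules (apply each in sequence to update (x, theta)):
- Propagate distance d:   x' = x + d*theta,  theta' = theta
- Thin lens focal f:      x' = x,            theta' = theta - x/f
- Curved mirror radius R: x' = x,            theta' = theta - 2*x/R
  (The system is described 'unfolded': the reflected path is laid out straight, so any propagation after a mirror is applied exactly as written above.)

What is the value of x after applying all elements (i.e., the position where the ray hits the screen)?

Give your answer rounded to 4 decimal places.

Initial: x=-1.0000 theta=-0.1000
After 1 (propagate distance d=32): x=-4.2000 theta=-0.1000
After 2 (thin lens f=-15): x=-4.2000 theta=-0.3800
After 3 (propagate distance d=40): x=-19.4000 theta=-0.3800
After 4 (thin lens f=36): x=-19.4000 theta=143/900 (≈0.1589)
After 5 (propagate distance d=26 (to screen)): x=-6871/450 (≈-15.2689) theta=143/900 (≈0.1589)
Rounded to 4 decimal places: x = -15.2689

Answer: -15.2689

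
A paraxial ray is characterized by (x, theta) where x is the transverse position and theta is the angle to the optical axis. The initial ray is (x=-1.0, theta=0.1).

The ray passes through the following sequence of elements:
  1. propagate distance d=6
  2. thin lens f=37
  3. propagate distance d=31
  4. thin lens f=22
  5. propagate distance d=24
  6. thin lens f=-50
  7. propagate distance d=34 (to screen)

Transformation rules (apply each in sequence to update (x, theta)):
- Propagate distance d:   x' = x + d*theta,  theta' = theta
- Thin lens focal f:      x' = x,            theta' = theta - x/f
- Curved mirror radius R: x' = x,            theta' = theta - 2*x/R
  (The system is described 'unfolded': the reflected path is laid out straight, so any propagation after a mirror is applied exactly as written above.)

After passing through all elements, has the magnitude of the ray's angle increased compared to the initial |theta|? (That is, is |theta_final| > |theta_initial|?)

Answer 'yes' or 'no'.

Answer: no

Derivation:
Initial: x=-1.0000 theta=0.1000
After 1 (propagate distance d=6): x=-0.4000 theta=0.1000
After 2 (thin lens f=37): x=-0.4000 theta=41/370 (≈0.1108)
After 3 (propagate distance d=31): x=1123/370 (≈3.0351) theta=41/370 (≈0.1108)
After 4 (thin lens f=22): x=1123/370 (≈3.0351) theta=-221/8140 (≈-0.0271)
After 5 (propagate distance d=24): x=9701/4070 (≈2.3835) theta=-221/8140 (≈-0.0271)
After 6 (thin lens f=-50): x=9701/4070 (≈2.3835) theta=1044/50875 (≈0.0205)
After 7 (propagate distance d=34 (to screen)): x=313517/101750 (≈3.0812) theta=1044/50875 (≈0.0205)
|theta_initial|=0.1000 |theta_final|=1044/50875 (≈0.0205) -> not increased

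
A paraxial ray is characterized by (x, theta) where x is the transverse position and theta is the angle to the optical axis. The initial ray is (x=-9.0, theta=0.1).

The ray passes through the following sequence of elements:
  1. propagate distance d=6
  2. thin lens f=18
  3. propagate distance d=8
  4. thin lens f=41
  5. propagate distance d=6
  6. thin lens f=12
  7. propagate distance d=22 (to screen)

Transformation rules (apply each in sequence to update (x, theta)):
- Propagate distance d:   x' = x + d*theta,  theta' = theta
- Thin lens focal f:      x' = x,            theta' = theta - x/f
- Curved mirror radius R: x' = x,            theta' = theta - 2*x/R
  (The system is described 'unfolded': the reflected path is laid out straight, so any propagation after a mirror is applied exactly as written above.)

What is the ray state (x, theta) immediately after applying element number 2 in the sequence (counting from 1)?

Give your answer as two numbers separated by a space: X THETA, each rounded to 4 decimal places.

Initial: x=-9.0000 theta=0.1000
After 1 (propagate distance d=6): x=-8.4000 theta=0.1000
After 2 (thin lens f=18): x=-8.4000 theta=17/30 (≈0.5667)
Rounded to 4 decimal places: x = -8.4000, theta = 0.5667

Answer: -8.4000 0.5667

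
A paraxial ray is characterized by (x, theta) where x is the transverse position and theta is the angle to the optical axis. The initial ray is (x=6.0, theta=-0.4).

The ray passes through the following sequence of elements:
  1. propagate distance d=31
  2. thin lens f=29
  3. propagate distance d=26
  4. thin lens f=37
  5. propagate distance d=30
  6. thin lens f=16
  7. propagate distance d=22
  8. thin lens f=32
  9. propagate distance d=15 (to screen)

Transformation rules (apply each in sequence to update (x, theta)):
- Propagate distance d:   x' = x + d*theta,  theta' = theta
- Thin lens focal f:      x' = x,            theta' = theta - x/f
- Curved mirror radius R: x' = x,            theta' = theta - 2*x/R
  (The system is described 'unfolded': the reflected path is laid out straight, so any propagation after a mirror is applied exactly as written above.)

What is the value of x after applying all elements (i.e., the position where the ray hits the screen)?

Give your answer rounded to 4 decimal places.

Answer: 11.6873

Derivation:
Initial: x=6.0000 theta=-0.4000
After 1 (propagate distance d=31): x=-6.4000 theta=-0.4000
After 2 (thin lens f=29): x=-6.4000 theta=-26/145 (≈-0.1793)
After 3 (propagate distance d=26): x=-1604/145 (≈-11.0621) theta=-26/145 (≈-0.1793)
After 4 (thin lens f=37): x=-1604/145 (≈-11.0621) theta=642/5365 (≈0.1197)
After 5 (propagate distance d=30): x=-40088/5365 (≈-7.4721) theta=642/5365 (≈0.1197)
After 6 (thin lens f=16): x=-40088/5365 (≈-7.4721) theta=1259/2146 (≈0.5867)
After 7 (propagate distance d=22): x=29157/5365 (≈5.4347) theta=1259/2146 (≈0.5867)
After 8 (thin lens f=32): x=29157/5365 (≈5.4347) theta=71563/171680 (≈0.4168)
After 9 (propagate distance d=15 (to screen)): x=2006469/171680 (≈11.6873) theta=71563/171680 (≈0.4168)
Rounded to 4 decimal places: x = 11.6873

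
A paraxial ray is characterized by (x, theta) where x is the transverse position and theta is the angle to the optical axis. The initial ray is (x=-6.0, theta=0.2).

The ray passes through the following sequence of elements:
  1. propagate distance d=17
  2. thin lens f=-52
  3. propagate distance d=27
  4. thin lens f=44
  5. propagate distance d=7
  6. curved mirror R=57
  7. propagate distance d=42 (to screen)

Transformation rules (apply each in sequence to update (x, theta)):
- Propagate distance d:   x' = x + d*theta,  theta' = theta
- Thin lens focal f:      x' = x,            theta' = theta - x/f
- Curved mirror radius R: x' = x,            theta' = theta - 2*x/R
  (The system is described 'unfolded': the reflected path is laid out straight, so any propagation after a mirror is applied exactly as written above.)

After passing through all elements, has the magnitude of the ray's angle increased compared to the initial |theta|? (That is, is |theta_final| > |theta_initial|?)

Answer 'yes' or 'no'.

Initial: x=-6.0000 theta=0.2000
After 1 (propagate distance d=17): x=-2.6000 theta=0.2000
After 2 (thin lens f=-52): x=-2.6000 theta=0.1500
After 3 (propagate distance d=27): x=1.4500 theta=0.1500
After 4 (thin lens f=44): x=1.4500 theta=103/880 (≈0.1170)
After 5 (propagate distance d=7): x=1997/880 (≈2.2693) theta=103/880 (≈0.1170)
After 6 (curved mirror R=57): x=1997/880 (≈2.2693) theta=1877/50160 (≈0.0374)
After 7 (propagate distance d=42 (to screen)): x=64221/16720 (≈3.8410) theta=1877/50160 (≈0.0374)
|theta_initial|=0.2000 |theta_final|=1877/50160 (≈0.0374) -> not increased

Answer: no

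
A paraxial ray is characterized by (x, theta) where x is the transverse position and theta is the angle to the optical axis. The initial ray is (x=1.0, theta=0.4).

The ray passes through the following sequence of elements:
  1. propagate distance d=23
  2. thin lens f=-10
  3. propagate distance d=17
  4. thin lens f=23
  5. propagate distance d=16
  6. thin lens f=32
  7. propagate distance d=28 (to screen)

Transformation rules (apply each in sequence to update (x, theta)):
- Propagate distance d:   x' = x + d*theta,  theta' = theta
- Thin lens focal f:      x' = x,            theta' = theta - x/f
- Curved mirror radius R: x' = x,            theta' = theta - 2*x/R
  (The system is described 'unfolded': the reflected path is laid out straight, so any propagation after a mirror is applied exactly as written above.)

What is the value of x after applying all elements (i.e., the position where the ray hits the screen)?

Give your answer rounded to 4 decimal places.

Initial: x=1.0000 theta=0.4000
After 1 (propagate distance d=23): x=10.2000 theta=0.4000
After 2 (thin lens f=-10): x=10.2000 theta=1.4200
After 3 (propagate distance d=17): x=34.3400 theta=1.4200
After 4 (thin lens f=23): x=34.3400 theta=-42/575 (≈-0.0730)
After 5 (propagate distance d=16): x=38147/1150 (≈33.1713) theta=-42/575 (≈-0.0730)
After 6 (thin lens f=32): x=38147/1150 (≈33.1713) theta=-8167/7360 (≈-1.1096)
After 7 (propagate distance d=28 (to screen)): x=19331/9200 (≈2.1012) theta=-8167/7360 (≈-1.1096)
Rounded to 4 decimal places: x = 2.1012

Answer: 2.1012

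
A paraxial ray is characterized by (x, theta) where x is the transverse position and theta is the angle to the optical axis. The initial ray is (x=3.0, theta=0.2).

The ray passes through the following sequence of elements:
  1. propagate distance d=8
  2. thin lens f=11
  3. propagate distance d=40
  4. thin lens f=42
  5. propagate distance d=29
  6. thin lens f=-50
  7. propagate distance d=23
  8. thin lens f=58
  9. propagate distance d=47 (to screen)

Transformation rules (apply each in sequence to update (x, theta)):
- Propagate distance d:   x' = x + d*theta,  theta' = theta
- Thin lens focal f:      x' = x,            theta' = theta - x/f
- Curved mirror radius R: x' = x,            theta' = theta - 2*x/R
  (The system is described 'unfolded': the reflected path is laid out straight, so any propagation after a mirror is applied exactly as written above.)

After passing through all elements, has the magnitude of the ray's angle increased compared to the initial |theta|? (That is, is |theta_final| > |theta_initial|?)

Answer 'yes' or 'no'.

Answer: no

Derivation:
Initial: x=3.0000 theta=0.2000
After 1 (propagate distance d=8): x=4.6000 theta=0.2000
After 2 (thin lens f=11): x=4.6000 theta=-12/55 (≈-0.2182)
After 3 (propagate distance d=40): x=-227/55 (≈-4.1273) theta=-12/55 (≈-0.2182)
After 4 (thin lens f=42): x=-227/55 (≈-4.1273) theta=-277/2310 (≈-0.1199)
After 5 (propagate distance d=29): x=-1597/210 (≈-7.6048) theta=-277/2310 (≈-0.1199)
After 6 (thin lens f=-50): x=-1597/210 (≈-7.6048) theta=-31417/115500 (≈-0.2720)
After 7 (propagate distance d=23): x=-533647/38500 (≈-13.8610) theta=-31417/115500 (≈-0.2720)
After 8 (thin lens f=58): x=-533647/38500 (≈-13.8610) theta=-44249/1339800 (≈-0.0330)
After 9 (propagate distance d=47 (to screen)): x=-103253093/6699000 (≈-15.4132) theta=-44249/1339800 (≈-0.0330)
|theta_initial|=0.2000 |theta_final|=44249/1339800 (≈0.0330) -> not increased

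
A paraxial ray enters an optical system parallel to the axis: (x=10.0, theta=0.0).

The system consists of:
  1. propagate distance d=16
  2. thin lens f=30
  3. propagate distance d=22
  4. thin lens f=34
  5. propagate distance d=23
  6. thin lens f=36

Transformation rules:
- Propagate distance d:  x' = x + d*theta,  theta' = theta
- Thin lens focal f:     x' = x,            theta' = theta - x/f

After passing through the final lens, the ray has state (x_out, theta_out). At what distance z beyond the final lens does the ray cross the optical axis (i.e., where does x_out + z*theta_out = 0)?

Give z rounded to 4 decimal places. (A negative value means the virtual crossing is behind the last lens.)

Answer: -30.5428

Derivation:
Initial: x=10.0000 theta=0.0000
After 1 (propagate distance d=16): x=10.0000 theta=0.0000
After 2 (thin lens f=30): x=10.0000 theta=-1/3 (≈-0.3333)
After 3 (propagate distance d=22): x=8/3 (≈2.6667) theta=-1/3 (≈-0.3333)
After 4 (thin lens f=34): x=8/3 (≈2.6667) theta=-7/17 (≈-0.4118)
After 5 (propagate distance d=23): x=-347/51 (≈-6.8039) theta=-7/17 (≈-0.4118)
After 6 (thin lens f=36): x=-347/51 (≈-6.8039) theta=-409/1836 (≈-0.2228)
z_focus = -x_out/theta_out = -(-347/51)/(-409/1836) = -12492/409 ≈ -30.5428
Rounded to 4 decimal places: z = -30.5428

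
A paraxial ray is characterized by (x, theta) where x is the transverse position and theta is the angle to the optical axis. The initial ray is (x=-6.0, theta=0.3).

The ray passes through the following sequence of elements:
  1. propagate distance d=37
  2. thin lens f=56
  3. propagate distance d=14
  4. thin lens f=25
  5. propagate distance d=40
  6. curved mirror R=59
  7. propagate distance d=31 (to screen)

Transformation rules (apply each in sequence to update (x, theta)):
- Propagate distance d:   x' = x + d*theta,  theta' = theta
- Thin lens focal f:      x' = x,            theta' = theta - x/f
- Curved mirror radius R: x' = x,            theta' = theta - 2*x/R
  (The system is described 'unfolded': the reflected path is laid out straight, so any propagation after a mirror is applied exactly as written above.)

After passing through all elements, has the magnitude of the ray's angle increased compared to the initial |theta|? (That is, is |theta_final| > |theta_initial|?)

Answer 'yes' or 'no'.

Initial: x=-6.0000 theta=0.3000
After 1 (propagate distance d=37): x=5.1000 theta=0.3000
After 2 (thin lens f=56): x=5.1000 theta=117/560 (≈0.2089)
After 3 (propagate distance d=14): x=8.0250 theta=117/560 (≈0.2089)
After 4 (thin lens f=25): x=8.0250 theta=-1569/14000 (≈-0.1121)
After 5 (propagate distance d=40): x=4959/1400 (≈3.5421) theta=-1569/14000 (≈-0.1121)
After 6 (curved mirror R=59): x=4959/1400 (≈3.5421) theta=-27393/118000 (≈-0.2321)
After 7 (propagate distance d=31 (to screen)): x=-3018471/826000 (≈-3.6543) theta=-27393/118000 (≈-0.2321)
|theta_initial|=0.3000 |theta_final|=27393/118000 (≈0.2321) -> not increased

Answer: no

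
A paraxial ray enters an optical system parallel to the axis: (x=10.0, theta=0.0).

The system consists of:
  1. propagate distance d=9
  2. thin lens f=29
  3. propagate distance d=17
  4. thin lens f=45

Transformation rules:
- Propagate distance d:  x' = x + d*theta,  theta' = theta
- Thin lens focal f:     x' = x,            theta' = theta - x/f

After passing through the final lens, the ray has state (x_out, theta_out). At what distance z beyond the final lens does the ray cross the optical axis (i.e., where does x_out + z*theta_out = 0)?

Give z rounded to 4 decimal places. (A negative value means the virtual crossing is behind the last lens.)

Initial: x=10.0000 theta=0.0000
After 1 (propagate distance d=9): x=10.0000 theta=0.0000
After 2 (thin lens f=29): x=10.0000 theta=-10/29 (≈-0.3448)
After 3 (propagate distance d=17): x=120/29 (≈4.1379) theta=-10/29 (≈-0.3448)
After 4 (thin lens f=45): x=120/29 (≈4.1379) theta=-38/87 (≈-0.4368)
z_focus = -x_out/theta_out = -(120/29)/(-38/87) = 180/19 ≈ 9.4737
Rounded to 4 decimal places: z = 9.4737

Answer: 9.4737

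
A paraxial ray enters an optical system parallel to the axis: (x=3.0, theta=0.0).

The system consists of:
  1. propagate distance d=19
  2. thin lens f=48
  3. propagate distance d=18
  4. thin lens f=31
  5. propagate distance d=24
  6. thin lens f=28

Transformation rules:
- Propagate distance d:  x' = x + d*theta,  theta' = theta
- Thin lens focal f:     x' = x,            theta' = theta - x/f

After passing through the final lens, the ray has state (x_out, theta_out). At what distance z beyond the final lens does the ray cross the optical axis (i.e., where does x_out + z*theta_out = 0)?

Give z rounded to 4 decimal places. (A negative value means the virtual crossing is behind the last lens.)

Initial: x=3.0000 theta=0.0000
After 1 (propagate distance d=19): x=3.0000 theta=0.0000
After 2 (thin lens f=48): x=3.0000 theta=-0.0625
After 3 (propagate distance d=18): x=1.8750 theta=-0.0625
After 4 (thin lens f=31): x=1.8750 theta=-61/496 (≈-0.1230)
After 5 (propagate distance d=24): x=-267/248 (≈-1.0766) theta=-61/496 (≈-0.1230)
After 6 (thin lens f=28): x=-267/248 (≈-1.0766) theta=-587/6944 (≈-0.0845)
z_focus = -x_out/theta_out = -(-267/248)/(-587/6944) = -7476/587 ≈ -12.7359
Rounded to 4 decimal places: z = -12.7359

Answer: -12.7359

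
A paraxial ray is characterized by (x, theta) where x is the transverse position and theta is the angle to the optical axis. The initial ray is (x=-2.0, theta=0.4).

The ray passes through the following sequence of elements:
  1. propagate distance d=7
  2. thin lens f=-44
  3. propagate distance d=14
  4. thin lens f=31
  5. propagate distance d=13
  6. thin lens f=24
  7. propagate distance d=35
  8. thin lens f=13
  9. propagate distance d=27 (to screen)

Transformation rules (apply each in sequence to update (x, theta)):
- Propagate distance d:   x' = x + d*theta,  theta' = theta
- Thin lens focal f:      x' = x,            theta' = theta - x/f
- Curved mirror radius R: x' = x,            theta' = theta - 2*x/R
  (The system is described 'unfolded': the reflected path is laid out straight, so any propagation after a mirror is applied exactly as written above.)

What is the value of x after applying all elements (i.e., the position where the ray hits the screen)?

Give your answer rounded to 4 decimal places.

Answer: -8.0484

Derivation:
Initial: x=-2.0000 theta=0.4000
After 1 (propagate distance d=7): x=0.8000 theta=0.4000
After 2 (thin lens f=-44): x=0.8000 theta=23/55 (≈0.4182)
After 3 (propagate distance d=14): x=366/55 (≈6.6545) theta=23/55 (≈0.4182)
After 4 (thin lens f=31): x=366/55 (≈6.6545) theta=347/1705 (≈0.2035)
After 5 (propagate distance d=13): x=15857/1705 (≈9.3003) theta=347/1705 (≈0.2035)
After 6 (thin lens f=24): x=15857/1705 (≈9.3003) theta=-7529/40920 (≈-0.1840)
After 7 (propagate distance d=35): x=117053/40920 (≈2.8605) theta=-7529/40920 (≈-0.1840)
After 8 (thin lens f=13): x=117053/40920 (≈2.8605) theta=-21493/53196 (≈-0.4040)
After 9 (propagate distance d=27 (to screen)): x=-4281421/531960 (≈-8.0484) theta=-21493/53196 (≈-0.4040)
Rounded to 4 decimal places: x = -8.0484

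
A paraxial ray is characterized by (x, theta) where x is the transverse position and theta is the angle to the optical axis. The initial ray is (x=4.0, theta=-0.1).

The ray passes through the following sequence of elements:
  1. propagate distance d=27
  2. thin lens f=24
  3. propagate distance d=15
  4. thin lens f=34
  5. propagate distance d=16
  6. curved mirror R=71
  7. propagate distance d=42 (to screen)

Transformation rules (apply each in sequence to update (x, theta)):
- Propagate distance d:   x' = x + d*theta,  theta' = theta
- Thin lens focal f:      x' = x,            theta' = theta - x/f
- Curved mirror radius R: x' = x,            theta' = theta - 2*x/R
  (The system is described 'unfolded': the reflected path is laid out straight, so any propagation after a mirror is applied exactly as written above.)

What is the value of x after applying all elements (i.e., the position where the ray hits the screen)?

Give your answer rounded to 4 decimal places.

Initial: x=4.0000 theta=-0.1000
After 1 (propagate distance d=27): x=1.3000 theta=-0.1000
After 2 (thin lens f=24): x=1.3000 theta=-37/240 (≈-0.1542)
After 3 (propagate distance d=15): x=-1.0125 theta=-37/240 (≈-0.1542)
After 4 (thin lens f=34): x=-1.0125 theta=-203/1632 (≈-0.1244)
After 5 (propagate distance d=16): x=-12251/4080 (≈-3.0027) theta=-203/1632 (≈-0.1244)
After 6 (curved mirror R=71): x=-12251/4080 (≈-3.0027) theta=-7687/193120 (≈-0.0398)
After 7 (propagate distance d=42 (to screen)): x=-677051/144840 (≈-4.6745) theta=-7687/193120 (≈-0.0398)
Rounded to 4 decimal places: x = -4.6745

Answer: -4.6745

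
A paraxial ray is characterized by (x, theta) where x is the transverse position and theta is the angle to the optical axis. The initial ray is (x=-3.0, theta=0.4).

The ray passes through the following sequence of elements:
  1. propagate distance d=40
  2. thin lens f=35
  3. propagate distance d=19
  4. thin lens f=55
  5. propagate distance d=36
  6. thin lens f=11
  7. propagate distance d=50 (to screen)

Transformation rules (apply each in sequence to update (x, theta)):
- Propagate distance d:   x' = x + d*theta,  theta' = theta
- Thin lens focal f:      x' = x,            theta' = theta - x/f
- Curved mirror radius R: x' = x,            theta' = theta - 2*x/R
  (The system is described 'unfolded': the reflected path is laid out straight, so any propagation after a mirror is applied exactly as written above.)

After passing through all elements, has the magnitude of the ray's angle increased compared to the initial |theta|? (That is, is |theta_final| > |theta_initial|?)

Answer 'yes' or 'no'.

Initial: x=-3.0000 theta=0.4000
After 1 (propagate distance d=40): x=13.0000 theta=0.4000
After 2 (thin lens f=35): x=13.0000 theta=1/35 (≈0.0286)
After 3 (propagate distance d=19): x=474/35 (≈13.5429) theta=1/35 (≈0.0286)
After 4 (thin lens f=55): x=474/35 (≈13.5429) theta=-419/1925 (≈-0.2177)
After 5 (propagate distance d=36): x=10986/1925 (≈5.7070) theta=-419/1925 (≈-0.2177)
After 6 (thin lens f=11): x=10986/1925 (≈5.7070) theta=-3119/4235 (≈-0.7365)
After 7 (propagate distance d=50 (to screen)): x=-658904/21175 (≈-31.1171) theta=-3119/4235 (≈-0.7365)
|theta_initial|=0.4000 |theta_final|=3119/4235 (≈0.7365) -> increased

Answer: yes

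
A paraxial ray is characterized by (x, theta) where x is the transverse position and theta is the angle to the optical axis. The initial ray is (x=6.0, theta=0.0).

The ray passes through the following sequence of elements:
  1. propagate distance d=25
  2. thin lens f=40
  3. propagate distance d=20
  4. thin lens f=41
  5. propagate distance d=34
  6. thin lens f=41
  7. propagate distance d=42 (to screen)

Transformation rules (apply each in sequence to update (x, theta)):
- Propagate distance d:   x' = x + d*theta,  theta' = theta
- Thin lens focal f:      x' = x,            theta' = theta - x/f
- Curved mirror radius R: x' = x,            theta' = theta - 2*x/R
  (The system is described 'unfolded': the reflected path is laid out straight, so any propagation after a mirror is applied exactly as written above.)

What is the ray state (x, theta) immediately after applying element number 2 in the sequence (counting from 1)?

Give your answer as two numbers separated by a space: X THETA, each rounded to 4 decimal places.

Answer: 6.0000 -0.1500

Derivation:
Initial: x=6.0000 theta=0.0000
After 1 (propagate distance d=25): x=6.0000 theta=0.0000
After 2 (thin lens f=40): x=6.0000 theta=-0.1500
Rounded to 4 decimal places: x = 6.0000, theta = -0.1500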